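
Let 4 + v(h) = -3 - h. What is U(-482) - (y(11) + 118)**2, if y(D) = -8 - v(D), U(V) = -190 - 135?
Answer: -16709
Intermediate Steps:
v(h) = -7 - h (v(h) = -4 + (-3 - h) = -7 - h)
U(V) = -325
y(D) = -1 + D (y(D) = -8 - (-7 - D) = -8 + (7 + D) = -1 + D)
U(-482) - (y(11) + 118)**2 = -325 - ((-1 + 11) + 118)**2 = -325 - (10 + 118)**2 = -325 - 1*128**2 = -325 - 1*16384 = -325 - 16384 = -16709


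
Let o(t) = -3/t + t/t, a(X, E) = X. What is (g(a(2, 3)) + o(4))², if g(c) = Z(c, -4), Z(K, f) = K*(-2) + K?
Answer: 49/16 ≈ 3.0625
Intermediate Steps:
Z(K, f) = -K (Z(K, f) = -2*K + K = -K)
o(t) = 1 - 3/t (o(t) = -3/t + 1 = 1 - 3/t)
g(c) = -c
(g(a(2, 3)) + o(4))² = (-1*2 + (-3 + 4)/4)² = (-2 + (¼)*1)² = (-2 + ¼)² = (-7/4)² = 49/16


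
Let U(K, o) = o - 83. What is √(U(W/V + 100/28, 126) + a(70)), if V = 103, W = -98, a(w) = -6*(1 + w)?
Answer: I*√383 ≈ 19.57*I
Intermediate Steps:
a(w) = -6 - 6*w
U(K, o) = -83 + o
√(U(W/V + 100/28, 126) + a(70)) = √((-83 + 126) + (-6 - 6*70)) = √(43 + (-6 - 420)) = √(43 - 426) = √(-383) = I*√383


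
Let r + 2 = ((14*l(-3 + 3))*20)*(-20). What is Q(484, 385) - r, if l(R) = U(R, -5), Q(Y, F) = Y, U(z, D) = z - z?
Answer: 486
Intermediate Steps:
U(z, D) = 0
l(R) = 0
r = -2 (r = -2 + ((14*0)*20)*(-20) = -2 + (0*20)*(-20) = -2 + 0*(-20) = -2 + 0 = -2)
Q(484, 385) - r = 484 - 1*(-2) = 484 + 2 = 486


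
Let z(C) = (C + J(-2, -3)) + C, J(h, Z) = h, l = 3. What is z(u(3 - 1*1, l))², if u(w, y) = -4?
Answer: 100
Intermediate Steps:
z(C) = -2 + 2*C (z(C) = (C - 2) + C = (-2 + C) + C = -2 + 2*C)
z(u(3 - 1*1, l))² = (-2 + 2*(-4))² = (-2 - 8)² = (-10)² = 100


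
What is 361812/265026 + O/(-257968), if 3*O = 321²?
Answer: 14038844999/11394704528 ≈ 1.2320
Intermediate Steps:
O = 34347 (O = (⅓)*321² = (⅓)*103041 = 34347)
361812/265026 + O/(-257968) = 361812/265026 + 34347/(-257968) = 361812*(1/265026) + 34347*(-1/257968) = 60302/44171 - 34347/257968 = 14038844999/11394704528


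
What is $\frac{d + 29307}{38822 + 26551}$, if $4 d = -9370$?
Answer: $\frac{53929}{130746} \approx 0.41247$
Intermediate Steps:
$d = - \frac{4685}{2}$ ($d = \frac{1}{4} \left(-9370\right) = - \frac{4685}{2} \approx -2342.5$)
$\frac{d + 29307}{38822 + 26551} = \frac{- \frac{4685}{2} + 29307}{38822 + 26551} = \frac{53929}{2 \cdot 65373} = \frac{53929}{2} \cdot \frac{1}{65373} = \frac{53929}{130746}$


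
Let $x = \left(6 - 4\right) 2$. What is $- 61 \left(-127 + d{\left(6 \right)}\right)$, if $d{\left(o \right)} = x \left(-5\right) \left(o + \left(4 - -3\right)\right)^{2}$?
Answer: $213927$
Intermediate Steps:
$x = 4$ ($x = 2 \cdot 2 = 4$)
$d{\left(o \right)} = - 20 \left(7 + o\right)^{2}$ ($d{\left(o \right)} = 4 \left(-5\right) \left(o + \left(4 - -3\right)\right)^{2} = - 20 \left(o + \left(4 + 3\right)\right)^{2} = - 20 \left(o + 7\right)^{2} = - 20 \left(7 + o\right)^{2}$)
$- 61 \left(-127 + d{\left(6 \right)}\right) = - 61 \left(-127 - 20 \left(7 + 6\right)^{2}\right) = - 61 \left(-127 - 20 \cdot 13^{2}\right) = - 61 \left(-127 - 3380\right) = \left(-61\right) \left(-3507\right) = 213927$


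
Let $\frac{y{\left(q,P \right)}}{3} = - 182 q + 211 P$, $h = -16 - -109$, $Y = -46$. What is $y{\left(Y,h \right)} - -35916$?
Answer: $119901$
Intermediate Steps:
$h = 93$ ($h = -16 + 109 = 93$)
$y{\left(q,P \right)} = - 546 q + 633 P$ ($y{\left(q,P \right)} = 3 \left(- 182 q + 211 P\right) = - 546 q + 633 P$)
$y{\left(Y,h \right)} - -35916 = \left(\left(-546\right) \left(-46\right) + 633 \cdot 93\right) - -35916 = \left(25116 + 58869\right) + 35916 = 83985 + 35916 = 119901$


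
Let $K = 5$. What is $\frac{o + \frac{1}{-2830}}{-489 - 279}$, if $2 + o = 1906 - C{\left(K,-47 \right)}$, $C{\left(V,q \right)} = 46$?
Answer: $- \frac{1752713}{724480} \approx -2.4193$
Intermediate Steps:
$o = 1858$ ($o = -2 + \left(1906 - 46\right) = -2 + 1860 = 1858$)
$\frac{o + \frac{1}{-2830}}{-489 - 279} = \frac{1858 + \frac{1}{-2830}}{-489 - 279} = \frac{1858 - \frac{1}{2830}}{-768} = \frac{5258139}{2830} \left(- \frac{1}{768}\right) = - \frac{1752713}{724480}$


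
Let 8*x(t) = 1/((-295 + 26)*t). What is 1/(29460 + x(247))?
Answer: 531544/15659286239 ≈ 3.3944e-5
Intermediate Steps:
x(t) = -1/(2152*t) (x(t) = (1/((-295 + 26)*t))/8 = (1/((-269)*t))/8 = (-1/(269*t))/8 = -1/(2152*t))
1/(29460 + x(247)) = 1/(29460 - 1/2152/247) = 1/(29460 - 1/2152*1/247) = 1/(29460 - 1/531544) = 1/(15659286239/531544) = 531544/15659286239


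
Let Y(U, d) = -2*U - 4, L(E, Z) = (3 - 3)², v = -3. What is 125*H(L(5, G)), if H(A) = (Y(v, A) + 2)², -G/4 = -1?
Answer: 2000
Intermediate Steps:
G = 4 (G = -4*(-1) = 4)
L(E, Z) = 0 (L(E, Z) = 0² = 0)
Y(U, d) = -4 - 2*U
H(A) = 16 (H(A) = ((-4 - 2*(-3)) + 2)² = ((-4 + 6) + 2)² = (2 + 2)² = 4² = 16)
125*H(L(5, G)) = 125*16 = 2000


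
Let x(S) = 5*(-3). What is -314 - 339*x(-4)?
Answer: 4771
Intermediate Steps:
x(S) = -15
-314 - 339*x(-4) = -314 - 339*(-15) = -314 + 5085 = 4771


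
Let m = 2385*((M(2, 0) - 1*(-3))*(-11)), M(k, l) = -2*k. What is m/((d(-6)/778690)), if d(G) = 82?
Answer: 10214466075/41 ≈ 2.4913e+8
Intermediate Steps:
m = 26235 (m = 2385*((-2*2 - 1*(-3))*(-11)) = 2385*((-4 + 3)*(-11)) = 2385*(-1*(-11)) = 2385*11 = 26235)
m/((d(-6)/778690)) = 26235/((82/778690)) = 26235/((82*(1/778690))) = 26235/(41/389345) = 26235*(389345/41) = 10214466075/41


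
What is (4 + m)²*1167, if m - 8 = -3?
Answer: 94527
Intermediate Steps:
m = 5 (m = 8 - 3 = 5)
(4 + m)²*1167 = (4 + 5)²*1167 = 9²*1167 = 81*1167 = 94527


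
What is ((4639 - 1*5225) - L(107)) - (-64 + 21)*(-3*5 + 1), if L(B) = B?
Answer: -1295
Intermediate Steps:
((4639 - 1*5225) - L(107)) - (-64 + 21)*(-3*5 + 1) = ((4639 - 1*5225) - 1*107) - (-64 + 21)*(-3*5 + 1) = ((4639 - 5225) - 107) - (-43)*(-15 + 1) = (-586 - 107) - (-43)*(-14) = -693 - 1*602 = -693 - 602 = -1295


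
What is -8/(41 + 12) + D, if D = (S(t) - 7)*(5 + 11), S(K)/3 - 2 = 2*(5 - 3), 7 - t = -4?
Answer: 9320/53 ≈ 175.85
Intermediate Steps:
t = 11 (t = 7 - 1*(-4) = 7 + 4 = 11)
S(K) = 18 (S(K) = 6 + 3*(2*(5 - 3)) = 6 + 3*(2*2) = 6 + 3*4 = 6 + 12 = 18)
D = 176 (D = (18 - 7)*(5 + 11) = 11*16 = 176)
-8/(41 + 12) + D = -8/(41 + 12) + 176 = -8/53 + 176 = 9320/53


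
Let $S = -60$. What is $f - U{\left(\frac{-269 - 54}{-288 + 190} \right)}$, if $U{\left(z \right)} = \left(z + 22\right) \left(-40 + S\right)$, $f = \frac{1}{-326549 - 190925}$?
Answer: $\frac{64140902251}{25356226} \approx 2529.6$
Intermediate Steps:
$f = - \frac{1}{517474}$ ($f = \frac{1}{-517474} = - \frac{1}{517474} \approx -1.9325 \cdot 10^{-6}$)
$U{\left(z \right)} = -2200 - 100 z$ ($U{\left(z \right)} = \left(z + 22\right) \left(-40 - 60\right) = \left(22 + z\right) \left(-100\right) = -2200 - 100 z$)
$f - U{\left(\frac{-269 - 54}{-288 + 190} \right)} = - \frac{1}{517474} - \left(-2200 - 100 \frac{-269 - 54}{-288 + 190}\right) = - \frac{1}{517474} - \left(-2200 - 100 \left(- \frac{323}{-98}\right)\right) = - \frac{1}{517474} - \left(-2200 - 100 \left(\left(-323\right) \left(- \frac{1}{98}\right)\right)\right) = - \frac{1}{517474} - \left(-2200 - \frac{16150}{49}\right) = - \frac{1}{517474} - - \frac{123950}{49} = - \frac{1}{517474} + \frac{123950}{49} = \frac{64140902251}{25356226}$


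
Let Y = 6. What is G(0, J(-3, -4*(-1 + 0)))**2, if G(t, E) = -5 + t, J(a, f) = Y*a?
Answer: 25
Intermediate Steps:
J(a, f) = 6*a
G(0, J(-3, -4*(-1 + 0)))**2 = (-5 + 0)**2 = (-5)**2 = 25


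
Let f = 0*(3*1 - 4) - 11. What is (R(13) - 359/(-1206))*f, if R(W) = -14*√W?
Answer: -3949/1206 + 154*√13 ≈ 551.98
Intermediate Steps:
f = -11 (f = 0*(3 - 4) - 11 = 0*(-1) - 11 = 0 - 11 = -11)
(R(13) - 359/(-1206))*f = (-14*√13 - 359/(-1206))*(-11) = (-14*√13 - 359*(-1/1206))*(-11) = (-14*√13 + 359/1206)*(-11) = (359/1206 - 14*√13)*(-11) = -3949/1206 + 154*√13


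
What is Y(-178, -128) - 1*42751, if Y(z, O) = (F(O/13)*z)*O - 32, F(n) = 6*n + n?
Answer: -20970643/13 ≈ -1.6131e+6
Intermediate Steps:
F(n) = 7*n
Y(z, O) = -32 + 7*z*O²/13 (Y(z, O) = ((7*(O/13))*z)*O - 32 = ((7*O/13)*z)*O - 32 = (7*O*z/13)*O - 32 = 7*z*O²/13 - 32 = -32 + 7*z*O²/13)
Y(-178, -128) - 1*42751 = (-32 + (7/13)*(-178)*(-128)²) - 1*42751 = (-32 + (7/13)*(-178)*16384) - 42751 = (-32 - 20414464/13) - 42751 = -20414880/13 - 42751 = -20970643/13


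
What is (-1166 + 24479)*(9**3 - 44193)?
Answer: -1013276232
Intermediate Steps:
(-1166 + 24479)*(9**3 - 44193) = 23313*(729 - 44193) = 23313*(-43464) = -1013276232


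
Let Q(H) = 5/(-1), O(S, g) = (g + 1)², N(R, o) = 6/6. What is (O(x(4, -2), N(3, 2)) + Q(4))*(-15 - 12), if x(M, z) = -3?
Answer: 27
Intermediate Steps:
N(R, o) = 1 (N(R, o) = 6*(⅙) = 1)
O(S, g) = (1 + g)²
Q(H) = -5 (Q(H) = 5*(-1) = -5)
(O(x(4, -2), N(3, 2)) + Q(4))*(-15 - 12) = ((1 + 1)² - 5)*(-15 - 12) = (2² - 5)*(-27) = (4 - 5)*(-27) = -1*(-27) = 27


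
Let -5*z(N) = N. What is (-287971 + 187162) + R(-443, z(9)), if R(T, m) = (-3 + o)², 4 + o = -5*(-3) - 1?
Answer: -100760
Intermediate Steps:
o = 10 (o = -4 + (-5*(-3) - 1) = -4 + (15 - 1) = -4 + 14 = 10)
z(N) = -N/5
R(T, m) = 49 (R(T, m) = (-3 + 10)² = 7² = 49)
(-287971 + 187162) + R(-443, z(9)) = (-287971 + 187162) + 49 = -100809 + 49 = -100760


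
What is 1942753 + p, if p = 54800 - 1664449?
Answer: 333104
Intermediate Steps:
p = -1609649
1942753 + p = 1942753 - 1609649 = 333104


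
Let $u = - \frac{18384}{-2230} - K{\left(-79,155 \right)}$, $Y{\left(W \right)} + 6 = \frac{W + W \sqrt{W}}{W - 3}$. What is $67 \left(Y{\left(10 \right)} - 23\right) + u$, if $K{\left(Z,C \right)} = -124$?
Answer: $- \frac{13385901}{7805} + \frac{670 \sqrt{10}}{7} \approx -1412.4$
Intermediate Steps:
$Y{\left(W \right)} = -6 + \frac{W + W^{\frac{3}{2}}}{-3 + W}$ ($Y{\left(W \right)} = -6 + \frac{W + W \sqrt{W}}{W - 3} = -6 + \frac{W + W^{\frac{3}{2}}}{-3 + W}$)
$u = \frac{147452}{1115}$ ($u = - \frac{18384}{-2230} - -124 = \left(-18384\right) \left(- \frac{1}{2230}\right) + 124 = \frac{9192}{1115} + 124 = \frac{147452}{1115} \approx 132.24$)
$67 \left(Y{\left(10 \right)} - 23\right) + u = 67 \left(\frac{18 + 10^{\frac{3}{2}} - 50}{-3 + 10} - 23\right) + \frac{147452}{1115} = 67 \left(\frac{18 + 10 \sqrt{10} - 50}{7} - 23\right) + \frac{147452}{1115} = 67 \left(\frac{-32 + 10 \sqrt{10}}{7} - 23\right) + \frac{147452}{1115} = 67 \left(\left(- \frac{32}{7} + \frac{10 \sqrt{10}}{7}\right) - 23\right) + \frac{147452}{1115} = 67 \left(- \frac{193}{7} + \frac{10 \sqrt{10}}{7}\right) + \frac{147452}{1115} = \left(- \frac{12931}{7} + \frac{670 \sqrt{10}}{7}\right) + \frac{147452}{1115} = - \frac{13385901}{7805} + \frac{670 \sqrt{10}}{7}$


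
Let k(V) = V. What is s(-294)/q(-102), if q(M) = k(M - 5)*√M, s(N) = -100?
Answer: -50*I*√102/5457 ≈ -0.092537*I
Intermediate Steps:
q(M) = √M*(-5 + M) (q(M) = (M - 5)*√M = (-5 + M)*√M = √M*(-5 + M))
s(-294)/q(-102) = -100*(-I*√102/(102*(-5 - 102))) = -100*I*√102/10914 = -50*I*√102/5457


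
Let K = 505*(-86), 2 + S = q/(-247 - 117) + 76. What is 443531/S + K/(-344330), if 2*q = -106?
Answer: 5559162677199/929312237 ≈ 5982.0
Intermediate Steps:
q = -53 (q = (1/2)*(-106) = -53)
S = 26989/364 (S = -2 + (-53/(-247 - 117) + 76) = -2 + (-53/(-364) + 76) = -2 + (-53*(-1/364) + 76) = -2 + (53/364 + 76) = -2 + 27717/364 = 26989/364 ≈ 74.146)
K = -43430
443531/S + K/(-344330) = 443531/(26989/364) - 43430/(-344330) = 443531*(364/26989) - 43430*(-1/344330) = 161445284/26989 + 4343/34433 = 5559162677199/929312237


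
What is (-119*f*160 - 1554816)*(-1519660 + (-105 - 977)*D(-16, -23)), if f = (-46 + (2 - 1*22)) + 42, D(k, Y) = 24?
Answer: 1696876973568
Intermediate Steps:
f = -24 (f = (-46 + (2 - 22)) + 42 = (-46 - 20) + 42 = -66 + 42 = -24)
(-119*f*160 - 1554816)*(-1519660 + (-105 - 977)*D(-16, -23)) = (-119*(-24)*160 - 1554816)*(-1519660 + (-105 - 977)*24) = (2856*160 - 1554816)*(-1519660 - 1082*24) = (456960 - 1554816)*(-1519660 - 25968) = -1097856*(-1545628) = 1696876973568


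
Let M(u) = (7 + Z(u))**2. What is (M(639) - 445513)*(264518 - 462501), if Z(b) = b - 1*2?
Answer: 6093322791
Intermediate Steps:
Z(b) = -2 + b (Z(b) = b - 2 = -2 + b)
M(u) = (5 + u)**2 (M(u) = (7 + (-2 + u))**2 = (5 + u)**2)
(M(639) - 445513)*(264518 - 462501) = ((5 + 639)**2 - 445513)*(264518 - 462501) = (644**2 - 445513)*(-197983) = (414736 - 445513)*(-197983) = -30777*(-197983) = 6093322791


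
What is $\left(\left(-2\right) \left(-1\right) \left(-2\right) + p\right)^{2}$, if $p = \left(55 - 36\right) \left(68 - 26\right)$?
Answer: $630436$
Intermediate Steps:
$p = 798$ ($p = 19 \cdot 42 = 798$)
$\left(\left(-2\right) \left(-1\right) \left(-2\right) + p\right)^{2} = \left(\left(-2\right) \left(-1\right) \left(-2\right) + 798\right)^{2} = \left(2 \left(-2\right) + 798\right)^{2} = \left(-4 + 798\right)^{2} = 794^{2} = 630436$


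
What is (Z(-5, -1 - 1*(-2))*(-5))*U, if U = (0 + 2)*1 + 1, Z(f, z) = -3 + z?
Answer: 30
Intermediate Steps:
U = 3 (U = 2*1 + 1 = 2 + 1 = 3)
(Z(-5, -1 - 1*(-2))*(-5))*U = ((-3 + (-1 - 1*(-2)))*(-5))*3 = ((-3 + (-1 + 2))*(-5))*3 = ((-3 + 1)*(-5))*3 = -2*(-5)*3 = 10*3 = 30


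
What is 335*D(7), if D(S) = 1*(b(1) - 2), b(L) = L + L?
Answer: 0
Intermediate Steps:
b(L) = 2*L
D(S) = 0 (D(S) = 1*(2*1 - 2) = 1*(2 - 2) = 1*0 = 0)
335*D(7) = 335*0 = 0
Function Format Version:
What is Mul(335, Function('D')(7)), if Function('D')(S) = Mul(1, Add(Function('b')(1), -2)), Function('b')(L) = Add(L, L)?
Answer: 0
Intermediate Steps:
Function('b')(L) = Mul(2, L)
Function('D')(S) = 0 (Function('D')(S) = Mul(1, Add(Mul(2, 1), -2)) = Mul(1, Add(2, -2)) = Mul(1, 0) = 0)
Mul(335, Function('D')(7)) = Mul(335, 0) = 0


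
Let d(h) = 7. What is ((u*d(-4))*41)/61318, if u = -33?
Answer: -9471/61318 ≈ -0.15446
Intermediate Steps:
((u*d(-4))*41)/61318 = (-33*7*41)/61318 = -231*41*(1/61318) = -9471*1/61318 = -9471/61318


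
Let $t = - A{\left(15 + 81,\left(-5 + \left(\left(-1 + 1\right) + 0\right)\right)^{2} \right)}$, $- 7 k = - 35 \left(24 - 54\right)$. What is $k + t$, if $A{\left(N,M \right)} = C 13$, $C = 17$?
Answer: $-371$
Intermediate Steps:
$A{\left(N,M \right)} = 221$ ($A{\left(N,M \right)} = 17 \cdot 13 = 221$)
$k = -150$ ($k = - \frac{\left(-35\right) \left(24 - 54\right)}{7} = - \frac{\left(-35\right) \left(-30\right)}{7} = \left(- \frac{1}{7}\right) 1050 = -150$)
$t = -221$ ($t = \left(-1\right) 221 = -221$)
$k + t = -150 - 221 = -371$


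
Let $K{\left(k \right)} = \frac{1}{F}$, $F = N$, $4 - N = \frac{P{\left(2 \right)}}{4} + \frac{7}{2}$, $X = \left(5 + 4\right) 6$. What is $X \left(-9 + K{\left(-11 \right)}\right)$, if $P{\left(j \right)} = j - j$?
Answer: $-378$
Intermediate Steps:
$P{\left(j \right)} = 0$
$X = 54$ ($X = 9 \cdot 6 = 54$)
$N = \frac{1}{2}$ ($N = 4 - \left(\frac{0}{4} + \frac{7}{2}\right) = 4 - \left(0 \cdot \frac{1}{4} + 7 \cdot \frac{1}{2}\right) = 4 - \left(0 + \frac{7}{2}\right) = 4 - \frac{7}{2} = \frac{1}{2} \approx 0.5$)
$F = \frac{1}{2} \approx 0.5$
$K{\left(k \right)} = 2$ ($K{\left(k \right)} = \frac{1}{\frac{1}{2}} = 2$)
$X \left(-9 + K{\left(-11 \right)}\right) = 54 \left(-9 + 2\right) = 54 \left(-7\right) = -378$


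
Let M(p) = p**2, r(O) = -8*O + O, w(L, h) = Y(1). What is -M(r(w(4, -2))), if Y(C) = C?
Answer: -49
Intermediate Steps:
w(L, h) = 1
r(O) = -7*O
-M(r(w(4, -2))) = -(-7*1)**2 = -1*(-7)**2 = -1*49 = -49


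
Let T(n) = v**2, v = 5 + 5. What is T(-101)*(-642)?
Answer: -64200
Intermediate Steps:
v = 10
T(n) = 100 (T(n) = 10**2 = 100)
T(-101)*(-642) = 100*(-642) = -64200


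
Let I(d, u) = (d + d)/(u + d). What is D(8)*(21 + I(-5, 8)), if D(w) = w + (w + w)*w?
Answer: 7208/3 ≈ 2402.7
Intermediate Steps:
I(d, u) = 2*d/(d + u) (I(d, u) = (2*d)/(d + u) = 2*d/(d + u))
D(w) = w + 2*w**2 (D(w) = w + (2*w)*w = w + 2*w**2)
D(8)*(21 + I(-5, 8)) = (8*(1 + 2*8))*(21 + 2*(-5)/(-5 + 8)) = (8*(1 + 16))*(21 + 2*(-5)/3) = (8*17)*(21 + 2*(-5)*(1/3)) = 136*(21 - 10/3) = 136*(53/3) = 7208/3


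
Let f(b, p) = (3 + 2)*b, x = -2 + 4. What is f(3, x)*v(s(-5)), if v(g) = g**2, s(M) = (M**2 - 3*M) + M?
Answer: 18375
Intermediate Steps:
x = 2
f(b, p) = 5*b
s(M) = M**2 - 2*M
f(3, x)*v(s(-5)) = (5*3)*(-5*(-2 - 5))**2 = 15*(-5*(-7))**2 = 15*35**2 = 15*1225 = 18375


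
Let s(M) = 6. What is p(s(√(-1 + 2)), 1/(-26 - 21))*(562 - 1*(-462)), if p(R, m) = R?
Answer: 6144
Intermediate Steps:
p(s(√(-1 + 2)), 1/(-26 - 21))*(562 - 1*(-462)) = 6*(562 - 1*(-462)) = 6*(562 + 462) = 6*1024 = 6144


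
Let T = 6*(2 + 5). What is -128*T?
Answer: -5376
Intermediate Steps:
T = 42 (T = 6*7 = 42)
-128*T = -128*42 = -5376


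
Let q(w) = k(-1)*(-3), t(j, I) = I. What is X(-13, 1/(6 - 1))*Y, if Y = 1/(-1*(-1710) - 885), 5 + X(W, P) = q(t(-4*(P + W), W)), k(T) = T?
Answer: -2/825 ≈ -0.0024242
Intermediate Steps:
q(w) = 3 (q(w) = -1*(-3) = 3)
X(W, P) = -2 (X(W, P) = -5 + 3 = -2)
Y = 1/825 (Y = 1/(1710 - 885) = 1/825 ≈ 0.0012121)
X(-13, 1/(6 - 1))*Y = -2*1/825 = -2/825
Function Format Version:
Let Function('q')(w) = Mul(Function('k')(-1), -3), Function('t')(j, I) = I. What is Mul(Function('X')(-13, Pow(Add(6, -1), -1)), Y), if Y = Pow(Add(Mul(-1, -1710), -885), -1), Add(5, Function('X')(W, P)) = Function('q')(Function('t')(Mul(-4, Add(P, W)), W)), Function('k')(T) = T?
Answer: Rational(-2, 825) ≈ -0.0024242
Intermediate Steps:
Function('q')(w) = 3 (Function('q')(w) = Mul(-1, -3) = 3)
Function('X')(W, P) = -2 (Function('X')(W, P) = Add(-5, 3) = -2)
Y = Rational(1, 825) (Y = Pow(Add(1710, -885), -1) = Pow(825, -1) = Rational(1, 825) ≈ 0.0012121)
Mul(Function('X')(-13, Pow(Add(6, -1), -1)), Y) = Mul(-2, Rational(1, 825)) = Rational(-2, 825)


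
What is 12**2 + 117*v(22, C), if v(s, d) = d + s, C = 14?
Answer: 4356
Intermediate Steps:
12**2 + 117*v(22, C) = 12**2 + 117*(14 + 22) = 144 + 117*36 = 144 + 4212 = 4356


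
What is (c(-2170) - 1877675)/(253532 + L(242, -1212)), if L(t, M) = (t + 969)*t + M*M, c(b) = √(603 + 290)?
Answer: -1877675/2015538 + √893/2015538 ≈ -0.93159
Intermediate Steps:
c(b) = √893
L(t, M) = M² + t*(969 + t) (L(t, M) = (969 + t)*t + M² = t*(969 + t) + M² = M² + t*(969 + t))
(c(-2170) - 1877675)/(253532 + L(242, -1212)) = (√893 - 1877675)/(253532 + ((-1212)² + 242² + 969*242)) = (-1877675 + √893)/(253532 + (1468944 + 58564 + 234498)) = (-1877675 + √893)/(253532 + 1762006) = (-1877675 + √893)/2015538 = (-1877675 + √893)*(1/2015538) = -1877675/2015538 + √893/2015538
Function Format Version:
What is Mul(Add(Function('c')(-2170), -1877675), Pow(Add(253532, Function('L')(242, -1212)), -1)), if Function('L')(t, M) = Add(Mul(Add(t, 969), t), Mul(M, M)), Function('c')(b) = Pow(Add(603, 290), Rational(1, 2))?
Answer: Add(Rational(-1877675, 2015538), Mul(Rational(1, 2015538), Pow(893, Rational(1, 2)))) ≈ -0.93159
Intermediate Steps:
Function('c')(b) = Pow(893, Rational(1, 2))
Function('L')(t, M) = Add(Pow(M, 2), Mul(t, Add(969, t))) (Function('L')(t, M) = Add(Mul(Add(969, t), t), Pow(M, 2)) = Add(Mul(t, Add(969, t)), Pow(M, 2)) = Add(Pow(M, 2), Mul(t, Add(969, t))))
Mul(Add(Function('c')(-2170), -1877675), Pow(Add(253532, Function('L')(242, -1212)), -1)) = Mul(Add(Pow(893, Rational(1, 2)), -1877675), Pow(Add(253532, Add(Pow(-1212, 2), Pow(242, 2), Mul(969, 242))), -1)) = Mul(Add(-1877675, Pow(893, Rational(1, 2))), Pow(Add(253532, Add(1468944, 58564, 234498)), -1)) = Mul(Add(-1877675, Pow(893, Rational(1, 2))), Pow(Add(253532, 1762006), -1)) = Mul(Add(-1877675, Pow(893, Rational(1, 2))), Pow(2015538, -1)) = Mul(Add(-1877675, Pow(893, Rational(1, 2))), Rational(1, 2015538)) = Add(Rational(-1877675, 2015538), Mul(Rational(1, 2015538), Pow(893, Rational(1, 2))))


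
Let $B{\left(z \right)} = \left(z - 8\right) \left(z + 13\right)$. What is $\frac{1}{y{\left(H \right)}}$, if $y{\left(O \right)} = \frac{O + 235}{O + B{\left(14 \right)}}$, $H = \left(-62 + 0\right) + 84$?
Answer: $\frac{184}{257} \approx 0.71595$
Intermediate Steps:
$B{\left(z \right)} = \left(-8 + z\right) \left(13 + z\right)$
$H = 22$ ($H = -62 + 84 = 22$)
$y{\left(O \right)} = \frac{235 + O}{162 + O}$ ($y{\left(O \right)} = \frac{O + 235}{O + \left(-104 + 14^{2} + 5 \cdot 14\right)} = \frac{235 + O}{O + \left(-104 + 196 + 70\right)} = \frac{235 + O}{O + 162} = \frac{235 + O}{162 + O}$)
$\frac{1}{y{\left(H \right)}} = \frac{1}{\frac{1}{162 + 22} \left(235 + 22\right)} = \frac{1}{\frac{1}{184} \cdot 257} = \frac{1}{\frac{257}{184}} = \frac{184}{257}$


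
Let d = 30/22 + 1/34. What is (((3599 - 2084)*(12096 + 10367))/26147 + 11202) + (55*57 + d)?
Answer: 13903871873/888998 ≈ 15640.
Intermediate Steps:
d = 521/374 (d = 30*(1/22) + 1*(1/34) = 15/11 + 1/34 = 521/374 ≈ 1.3930)
(((3599 - 2084)*(12096 + 10367))/26147 + 11202) + (55*57 + d) = (((3599 - 2084)*(12096 + 10367))/26147 + 11202) + (55*57 + 521/374) = ((1515*22463)*(1/26147) + 11202) + (3135 + 521/374) = (34031445*(1/26147) + 11202) + 1173011/374 = (34031445/26147 + 11202) + 1173011/374 = 326930139/26147 + 1173011/374 = 13903871873/888998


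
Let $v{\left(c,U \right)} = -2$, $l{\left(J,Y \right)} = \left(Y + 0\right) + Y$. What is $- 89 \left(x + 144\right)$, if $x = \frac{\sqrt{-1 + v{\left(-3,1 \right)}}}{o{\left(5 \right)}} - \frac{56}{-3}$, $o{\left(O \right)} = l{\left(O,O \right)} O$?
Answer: $- \frac{43432}{3} - \frac{89 i \sqrt{3}}{50} \approx -14477.0 - 3.083 i$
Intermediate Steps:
$l{\left(J,Y \right)} = 2 Y$ ($l{\left(J,Y \right)} = Y + Y = 2 Y$)
$o{\left(O \right)} = 2 O^{2}$ ($o{\left(O \right)} = 2 O O = 2 O^{2}$)
$x = \frac{56}{3} + \frac{i \sqrt{3}}{50}$ ($x = \frac{\sqrt{-1 - 2}}{2 \cdot 5^{2}} - \frac{56}{-3} = \frac{\sqrt{-3}}{2 \cdot 25} - - \frac{56}{3} = \frac{i \sqrt{3}}{50} + \frac{56}{3} = \frac{56}{3} + \frac{i \sqrt{3}}{50} \approx 18.667 + 0.034641 i$)
$- 89 \left(x + 144\right) = - 89 \left(\left(\frac{56}{3} + \frac{i \sqrt{3}}{50}\right) + 144\right) = - 89 \left(\frac{488}{3} + \frac{i \sqrt{3}}{50}\right) = - \frac{43432}{3} - \frac{89 i \sqrt{3}}{50}$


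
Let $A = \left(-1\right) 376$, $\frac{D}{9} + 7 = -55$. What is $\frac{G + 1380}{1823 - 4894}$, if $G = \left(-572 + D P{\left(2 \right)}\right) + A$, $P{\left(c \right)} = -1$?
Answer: $- \frac{990}{3071} \approx -0.32237$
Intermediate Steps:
$D = -558$ ($D = -63 + 9 \left(-55\right) = -63 - 495 = -558$)
$A = -376$
$G = -390$ ($G = \left(-572 - -558\right) - 376 = \left(-572 + 558\right) - 376 = -14 - 376 = -390$)
$\frac{G + 1380}{1823 - 4894} = \frac{-390 + 1380}{1823 - 4894} = \frac{990}{-3071} = 990 \left(- \frac{1}{3071}\right) = - \frac{990}{3071}$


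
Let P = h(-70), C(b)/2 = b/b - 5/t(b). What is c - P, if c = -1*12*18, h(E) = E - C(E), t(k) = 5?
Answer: -146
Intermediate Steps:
C(b) = 0 (C(b) = 2*(b/b - 5/5) = 2*(1 - 5*1/5) = 2*(1 - 1) = 2*0 = 0)
h(E) = E (h(E) = E - 1*0 = E + 0 = E)
P = -70
c = -216 (c = -12*18 = -216)
c - P = -216 - 1*(-70) = -216 + 70 = -146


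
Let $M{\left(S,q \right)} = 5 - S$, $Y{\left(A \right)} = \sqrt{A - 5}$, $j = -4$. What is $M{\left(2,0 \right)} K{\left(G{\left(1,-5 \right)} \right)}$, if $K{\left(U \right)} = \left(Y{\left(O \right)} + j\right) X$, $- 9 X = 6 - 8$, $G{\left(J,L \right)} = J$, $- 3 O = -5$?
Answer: $- \frac{8}{3} + \frac{2 i \sqrt{30}}{9} \approx -2.6667 + 1.2172 i$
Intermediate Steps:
$O = \frac{5}{3}$ ($O = \left(- \frac{1}{3}\right) \left(-5\right) = \frac{5}{3} \approx 1.6667$)
$X = \frac{2}{9}$ ($X = - \frac{6 - 8}{9} = \left(- \frac{1}{9}\right) \left(-2\right) = \frac{2}{9} \approx 0.22222$)
$Y{\left(A \right)} = \sqrt{-5 + A}$
$K{\left(U \right)} = - \frac{8}{9} + \frac{2 i \sqrt{30}}{27}$ ($K{\left(U \right)} = \left(\sqrt{-5 + \frac{5}{3}} - 4\right) \frac{2}{9} = \left(\sqrt{- \frac{10}{3}} - 4\right) \frac{2}{9} = \left(\frac{i \sqrt{30}}{3} - 4\right) \frac{2}{9} = \left(-4 + \frac{i \sqrt{30}}{3}\right) \frac{2}{9} = - \frac{8}{9} + \frac{2 i \sqrt{30}}{27}$)
$M{\left(2,0 \right)} K{\left(G{\left(1,-5 \right)} \right)} = \left(5 - 2\right) \left(- \frac{8}{9} + \frac{2 i \sqrt{30}}{27}\right) = 3 \left(- \frac{8}{9} + \frac{2 i \sqrt{30}}{27}\right) = - \frac{8}{3} + \frac{2 i \sqrt{30}}{9}$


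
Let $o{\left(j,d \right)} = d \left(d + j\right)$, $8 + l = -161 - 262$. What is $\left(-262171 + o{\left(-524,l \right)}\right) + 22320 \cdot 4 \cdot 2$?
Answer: $327994$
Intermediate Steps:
$l = -431$ ($l = -8 - 423 = -431$)
$\left(-262171 + o{\left(-524,l \right)}\right) + 22320 \cdot 4 \cdot 2 = \left(-262171 - 431 \left(-431 - 524\right)\right) + 22320 \cdot 4 \cdot 2 = \left(-262171 - -411605\right) + 22320 \cdot 8 = \left(-262171 + 411605\right) + 178560 = 149434 + 178560 = 327994$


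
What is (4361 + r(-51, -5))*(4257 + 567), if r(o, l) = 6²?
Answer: 21211128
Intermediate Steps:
r(o, l) = 36
(4361 + r(-51, -5))*(4257 + 567) = (4361 + 36)*(4257 + 567) = 4397*4824 = 21211128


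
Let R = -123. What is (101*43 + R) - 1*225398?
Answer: -221178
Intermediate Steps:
(101*43 + R) - 1*225398 = (101*43 - 123) - 1*225398 = (4343 - 123) - 225398 = 4220 - 225398 = -221178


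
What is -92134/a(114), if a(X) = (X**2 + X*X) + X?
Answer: -46067/13053 ≈ -3.5292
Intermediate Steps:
a(X) = X + 2*X**2 (a(X) = (X**2 + X**2) + X = 2*X**2 + X = X + 2*X**2)
-92134/a(114) = -92134*1/(114*(1 + 2*114)) = -92134*1/(114*(1 + 228)) = -92134/(114*229) = -92134/26106 = -92134*1/26106 = -46067/13053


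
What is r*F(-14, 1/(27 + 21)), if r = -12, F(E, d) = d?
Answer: -¼ ≈ -0.25000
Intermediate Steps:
r*F(-14, 1/(27 + 21)) = -12/(27 + 21) = -12/48 = -12*1/48 = -¼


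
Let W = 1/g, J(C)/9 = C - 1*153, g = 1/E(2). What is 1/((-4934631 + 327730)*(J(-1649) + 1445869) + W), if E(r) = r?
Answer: -1/6586260621549 ≈ -1.5183e-13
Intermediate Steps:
g = ½ (g = 1/2 = ½ ≈ 0.50000)
J(C) = -1377 + 9*C (J(C) = 9*(C - 1*153) = 9*(C - 153) = 9*(-153 + C) = -1377 + 9*C)
W = 2 (W = 1/(½) = 2)
1/((-4934631 + 327730)*(J(-1649) + 1445869) + W) = 1/((-4934631 + 327730)*((-1377 + 9*(-1649)) + 1445869) + 2) = 1/(-4606901*((-1377 - 14841) + 1445869) + 2) = 1/(-4606901*(-16218 + 1445869) + 2) = 1/(-4606901*1429651 + 2) = 1/(-6586260621551 + 2) = 1/(-6586260621549) = -1/6586260621549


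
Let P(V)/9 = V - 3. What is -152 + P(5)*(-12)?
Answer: -368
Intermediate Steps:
P(V) = -27 + 9*V (P(V) = 9*(V - 3) = 9*(-3 + V) = -27 + 9*V)
-152 + P(5)*(-12) = -152 + (-27 + 9*5)*(-12) = -152 + (-27 + 45)*(-12) = -152 + 18*(-12) = -152 - 216 = -368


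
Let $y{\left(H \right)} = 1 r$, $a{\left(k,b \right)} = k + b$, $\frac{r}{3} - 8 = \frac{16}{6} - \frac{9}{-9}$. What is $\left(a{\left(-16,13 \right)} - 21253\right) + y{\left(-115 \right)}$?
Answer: $-21221$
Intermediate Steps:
$r = 35$ ($r = 24 + 3 \left(\frac{16}{6} - \frac{9}{-9}\right) = 24 + 3 \left(16 \cdot \frac{1}{6} - -1\right) = 24 + 3 \left(\frac{8}{3} + 1\right) = 24 + 3 \cdot \frac{11}{3} = 24 + 11 = 35$)
$a{\left(k,b \right)} = b + k$
$y{\left(H \right)} = 35$ ($y{\left(H \right)} = 1 \cdot 35 = 35$)
$\left(a{\left(-16,13 \right)} - 21253\right) + y{\left(-115 \right)} = \left(\left(13 - 16\right) - 21253\right) + 35 = \left(-3 - 21253\right) + 35 = -21256 + 35 = -21221$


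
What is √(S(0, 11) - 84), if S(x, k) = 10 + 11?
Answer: 3*I*√7 ≈ 7.9373*I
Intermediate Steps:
S(x, k) = 21
√(S(0, 11) - 84) = √(21 - 84) = √(-63) = 3*I*√7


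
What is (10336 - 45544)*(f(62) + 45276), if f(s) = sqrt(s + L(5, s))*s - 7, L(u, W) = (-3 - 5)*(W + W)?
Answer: -1593830952 - 2182896*I*sqrt(930) ≈ -1.5938e+9 - 6.6569e+7*I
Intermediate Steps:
L(u, W) = -16*W
f(s) = -7 + s*sqrt(15)*sqrt(-s) (f(s) = sqrt(s - 16*s)*s - 7 = sqrt(-15*s)*s - 7 = (sqrt(15)*sqrt(-s))*s - 7 = s*sqrt(15)*sqrt(-s) - 7 = -7 + s*sqrt(15)*sqrt(-s))
(10336 - 45544)*(f(62) + 45276) = (10336 - 45544)*((-7 - sqrt(15)*(-1*62)**(3/2)) + 45276) = -35208*((-7 - sqrt(15)*(-62)**(3/2)) + 45276) = -35208*((-7 - sqrt(15)*(-62*I*sqrt(62))) + 45276) = -35208*((-7 + 62*I*sqrt(930)) + 45276) = -35208*(45269 + 62*I*sqrt(930)) = -1593830952 - 2182896*I*sqrt(930)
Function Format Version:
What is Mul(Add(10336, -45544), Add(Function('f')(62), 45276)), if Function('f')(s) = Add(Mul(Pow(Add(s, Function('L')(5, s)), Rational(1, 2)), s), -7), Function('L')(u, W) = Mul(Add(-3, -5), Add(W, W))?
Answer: Add(-1593830952, Mul(-2182896, I, Pow(930, Rational(1, 2)))) ≈ Add(-1.5938e+9, Mul(-6.6569e+7, I))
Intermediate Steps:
Function('L')(u, W) = Mul(-16, W) (Function('L')(u, W) = Mul(-8, Mul(2, W)) = Mul(-16, W))
Function('f')(s) = Add(-7, Mul(s, Pow(15, Rational(1, 2)), Pow(Mul(-1, s), Rational(1, 2)))) (Function('f')(s) = Add(Mul(Pow(Add(s, Mul(-16, s)), Rational(1, 2)), s), -7) = Add(Mul(Pow(Mul(-15, s), Rational(1, 2)), s), -7) = Add(Mul(Mul(Pow(15, Rational(1, 2)), Pow(Mul(-1, s), Rational(1, 2))), s), -7) = Add(Mul(s, Pow(15, Rational(1, 2)), Pow(Mul(-1, s), Rational(1, 2))), -7) = Add(-7, Mul(s, Pow(15, Rational(1, 2)), Pow(Mul(-1, s), Rational(1, 2)))))
Mul(Add(10336, -45544), Add(Function('f')(62), 45276)) = Mul(Add(10336, -45544), Add(Add(-7, Mul(-1, Pow(15, Rational(1, 2)), Pow(Mul(-1, 62), Rational(3, 2)))), 45276)) = Mul(-35208, Add(Add(-7, Mul(-1, Pow(15, Rational(1, 2)), Pow(-62, Rational(3, 2)))), 45276)) = Mul(-35208, Add(Add(-7, Mul(-1, Pow(15, Rational(1, 2)), Mul(-62, I, Pow(62, Rational(1, 2))))), 45276)) = Mul(-35208, Add(Add(-7, Mul(62, I, Pow(930, Rational(1, 2)))), 45276)) = Mul(-35208, Add(45269, Mul(62, I, Pow(930, Rational(1, 2))))) = Add(-1593830952, Mul(-2182896, I, Pow(930, Rational(1, 2))))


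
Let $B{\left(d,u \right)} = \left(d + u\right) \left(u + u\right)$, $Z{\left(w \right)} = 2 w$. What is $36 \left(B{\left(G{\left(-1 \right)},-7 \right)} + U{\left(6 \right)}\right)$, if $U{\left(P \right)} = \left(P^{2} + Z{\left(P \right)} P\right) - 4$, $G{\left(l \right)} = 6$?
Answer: $4248$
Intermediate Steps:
$B{\left(d,u \right)} = 2 u \left(d + u\right)$ ($B{\left(d,u \right)} = \left(d + u\right) 2 u = 2 u \left(d + u\right)$)
$U{\left(P \right)} = -4 + 3 P^{2}$ ($U{\left(P \right)} = \left(P^{2} + 2 P P\right) - 4 = \left(P^{2} + 2 P^{2}\right) - 4 = 3 P^{2} - 4 = -4 + 3 P^{2}$)
$36 \left(B{\left(G{\left(-1 \right)},-7 \right)} + U{\left(6 \right)}\right) = 36 \left(2 \left(-7\right) \left(6 - 7\right) - \left(4 - 3 \cdot 6^{2}\right)\right) = 36 \left(2 \left(-7\right) \left(-1\right) + \left(-4 + 3 \cdot 36\right)\right) = 36 \left(14 + \left(-4 + 108\right)\right) = 36 \left(14 + 104\right) = 36 \cdot 118 = 4248$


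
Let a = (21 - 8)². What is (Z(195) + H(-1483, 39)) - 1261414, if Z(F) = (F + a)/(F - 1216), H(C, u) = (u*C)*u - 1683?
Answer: -3592633904/1021 ≈ -3.5187e+6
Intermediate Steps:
H(C, u) = -1683 + C*u² (H(C, u) = (C*u)*u - 1683 = C*u² - 1683 = -1683 + C*u²)
a = 169 (a = 13² = 169)
Z(F) = (169 + F)/(-1216 + F) (Z(F) = (F + 169)/(F - 1216) = (169 + F)/(-1216 + F))
(Z(195) + H(-1483, 39)) - 1261414 = ((169 + 195)/(-1216 + 195) + (-1683 - 1483*39²)) - 1261414 = (364/(-1021) + (-1683 - 1483*1521)) - 1261414 = (-1/1021*364 + (-1683 - 2255643)) - 1261414 = (-364/1021 - 2257326) - 1261414 = -2304730210/1021 - 1261414 = -3592633904/1021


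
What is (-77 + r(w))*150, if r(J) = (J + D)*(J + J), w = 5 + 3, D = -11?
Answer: -18750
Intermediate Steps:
w = 8
r(J) = 2*J*(-11 + J) (r(J) = (J - 11)*(J + J) = (-11 + J)*(2*J) = 2*J*(-11 + J))
(-77 + r(w))*150 = (-77 + 2*8*(-11 + 8))*150 = (-77 + 2*8*(-3))*150 = (-77 - 48)*150 = -125*150 = -18750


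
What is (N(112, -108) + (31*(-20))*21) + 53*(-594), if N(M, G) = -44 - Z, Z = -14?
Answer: -44532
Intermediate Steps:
N(M, G) = -30 (N(M, G) = -44 - 1*(-14) = -44 + 14 = -30)
(N(112, -108) + (31*(-20))*21) + 53*(-594) = (-30 + (31*(-20))*21) + 53*(-594) = (-30 - 620*21) - 31482 = (-30 - 13020) - 31482 = -13050 - 31482 = -44532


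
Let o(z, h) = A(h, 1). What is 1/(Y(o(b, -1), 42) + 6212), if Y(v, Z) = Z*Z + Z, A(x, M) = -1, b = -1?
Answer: 1/8018 ≈ 0.00012472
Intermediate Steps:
o(z, h) = -1
Y(v, Z) = Z + Z² (Y(v, Z) = Z² + Z = Z + Z²)
1/(Y(o(b, -1), 42) + 6212) = 1/(42*(1 + 42) + 6212) = 1/(42*43 + 6212) = 1/(1806 + 6212) = 1/8018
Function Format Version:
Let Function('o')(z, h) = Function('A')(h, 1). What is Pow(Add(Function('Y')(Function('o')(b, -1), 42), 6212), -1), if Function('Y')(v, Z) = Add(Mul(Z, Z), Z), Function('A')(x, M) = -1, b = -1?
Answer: Rational(1, 8018) ≈ 0.00012472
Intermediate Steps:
Function('o')(z, h) = -1
Function('Y')(v, Z) = Add(Z, Pow(Z, 2)) (Function('Y')(v, Z) = Add(Pow(Z, 2), Z) = Add(Z, Pow(Z, 2)))
Pow(Add(Function('Y')(Function('o')(b, -1), 42), 6212), -1) = Pow(Add(Mul(42, Add(1, 42)), 6212), -1) = Pow(Add(Mul(42, 43), 6212), -1) = Pow(Add(1806, 6212), -1) = Pow(8018, -1) = Rational(1, 8018)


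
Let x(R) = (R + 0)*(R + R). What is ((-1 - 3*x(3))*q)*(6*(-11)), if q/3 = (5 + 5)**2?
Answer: 1089000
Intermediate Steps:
q = 300 (q = 3*(5 + 5)**2 = 3*10**2 = 3*100 = 300)
x(R) = 2*R**2 (x(R) = R*(2*R) = 2*R**2)
((-1 - 3*x(3))*q)*(6*(-11)) = ((-1 - 6*3**2)*300)*(6*(-11)) = ((-1 - 6*9)*300)*(-66) = ((-1 - 3*18)*300)*(-66) = ((-1 - 54)*300)*(-66) = -55*300*(-66) = -16500*(-66) = 1089000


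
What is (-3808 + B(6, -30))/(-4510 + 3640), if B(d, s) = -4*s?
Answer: 1844/435 ≈ 4.2391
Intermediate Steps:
(-3808 + B(6, -30))/(-4510 + 3640) = (-3808 - 4*(-30))/(-4510 + 3640) = (-3808 + 120)/(-870) = -3688*(-1/870) = 1844/435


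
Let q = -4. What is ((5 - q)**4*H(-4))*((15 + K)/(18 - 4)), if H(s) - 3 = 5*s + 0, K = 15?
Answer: -1673055/7 ≈ -2.3901e+5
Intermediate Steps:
H(s) = 3 + 5*s (H(s) = 3 + (5*s + 0) = 3 + 5*s)
((5 - q)**4*H(-4))*((15 + K)/(18 - 4)) = ((5 - 1*(-4))**4*(3 + 5*(-4)))*((15 + 15)/(18 - 4)) = ((5 + 4)**4*(3 - 20))*(30/14) = (9**4*(-17))*(30*(1/14)) = (6561*(-17))*(15/7) = -111537*15/7 = -1673055/7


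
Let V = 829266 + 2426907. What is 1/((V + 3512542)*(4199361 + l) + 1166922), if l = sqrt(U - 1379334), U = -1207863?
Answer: 9474759652679/269313250939345411289319898 - 6768715*I*sqrt(2587197)/807939752818036233867959694 ≈ 3.5181e-14 - 1.3475e-17*I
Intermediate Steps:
l = I*sqrt(2587197) (l = sqrt(-1207863 - 1379334) = sqrt(-2587197) = I*sqrt(2587197) ≈ 1608.5*I)
V = 3256173
1/((V + 3512542)*(4199361 + l) + 1166922) = 1/((3256173 + 3512542)*(4199361 + I*sqrt(2587197)) + 1166922) = 1/(6768715*(4199361 + I*sqrt(2587197)) + 1166922) = 1/((28424277791115 + 6768715*I*sqrt(2587197)) + 1166922) = 1/(28424278958037 + 6768715*I*sqrt(2587197))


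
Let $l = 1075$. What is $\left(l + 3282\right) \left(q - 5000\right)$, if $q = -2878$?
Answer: $-34324446$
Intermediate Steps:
$\left(l + 3282\right) \left(q - 5000\right) = \left(1075 + 3282\right) \left(-2878 - 5000\right) = 4357 \left(-7878\right) = -34324446$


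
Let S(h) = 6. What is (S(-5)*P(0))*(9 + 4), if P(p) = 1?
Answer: 78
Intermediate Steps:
(S(-5)*P(0))*(9 + 4) = (6*1)*(9 + 4) = 6*13 = 78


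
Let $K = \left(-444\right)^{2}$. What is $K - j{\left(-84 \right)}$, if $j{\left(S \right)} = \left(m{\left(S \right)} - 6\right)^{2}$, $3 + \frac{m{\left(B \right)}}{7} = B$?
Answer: $-181089$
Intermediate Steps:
$K = 197136$
$m{\left(B \right)} = -21 + 7 B$
$j{\left(S \right)} = \left(-27 + 7 S\right)^{2}$ ($j{\left(S \right)} = \left(\left(-21 + 7 S\right) - 6\right)^{2} = \left(-27 + 7 S\right)^{2}$)
$K - j{\left(-84 \right)} = 197136 - \left(-27 + 7 \left(-84\right)\right)^{2} = 197136 - \left(-27 - 588\right)^{2} = 197136 - \left(-615\right)^{2} = 197136 - 378225 = -181089$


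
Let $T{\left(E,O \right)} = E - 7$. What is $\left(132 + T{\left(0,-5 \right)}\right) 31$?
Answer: $3875$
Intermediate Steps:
$T{\left(E,O \right)} = -7 + E$ ($T{\left(E,O \right)} = E - 7 = -7 + E$)
$\left(132 + T{\left(0,-5 \right)}\right) 31 = \left(132 + \left(-7 + 0\right)\right) 31 = \left(132 - 7\right) 31 = 125 \cdot 31 = 3875$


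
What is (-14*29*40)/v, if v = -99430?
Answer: 1624/9943 ≈ 0.16333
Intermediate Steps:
(-14*29*40)/v = (-14*29*40)/(-99430) = -406*40*(-1/99430) = -16240*(-1/99430) = 1624/9943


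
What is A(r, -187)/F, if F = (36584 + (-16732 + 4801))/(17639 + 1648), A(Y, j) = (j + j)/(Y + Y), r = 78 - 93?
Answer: 1202223/123265 ≈ 9.7532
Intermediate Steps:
r = -15
A(Y, j) = j/Y (A(Y, j) = (2*j)/((2*Y)) = (2*j)*(1/(2*Y)) = j/Y)
F = 24653/19287 (F = (36584 - 11931)/19287 = 24653*(1/19287) = 24653/19287 ≈ 1.2782)
A(r, -187)/F = (-187/(-15))/(24653/19287) = -187*(-1/15)*(19287/24653) = (187/15)*(19287/24653) = 1202223/123265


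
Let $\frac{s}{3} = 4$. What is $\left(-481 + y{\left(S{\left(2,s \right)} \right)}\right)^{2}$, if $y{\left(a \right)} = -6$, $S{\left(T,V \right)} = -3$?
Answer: $237169$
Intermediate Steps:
$s = 12$ ($s = 3 \cdot 4 = 12$)
$\left(-481 + y{\left(S{\left(2,s \right)} \right)}\right)^{2} = \left(-481 - 6\right)^{2} = \left(-487\right)^{2} = 237169$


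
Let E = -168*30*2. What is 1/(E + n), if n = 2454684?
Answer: 1/2444604 ≈ 4.0906e-7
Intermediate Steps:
E = -10080 (E = -5040*2 = -10080)
1/(E + n) = 1/(-10080 + 2454684) = 1/2444604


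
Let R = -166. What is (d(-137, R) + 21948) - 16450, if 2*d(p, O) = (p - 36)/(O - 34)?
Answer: 2199373/400 ≈ 5498.4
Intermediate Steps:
d(p, O) = (-36 + p)/(2*(-34 + O)) (d(p, O) = ((p - 36)/(O - 34))/2 = ((-36 + p)/(-34 + O))/2 = (-36 + p)/(2*(-34 + O)))
(d(-137, R) + 21948) - 16450 = ((-36 - 137)/(2*(-34 - 166)) + 21948) - 16450 = ((½)*(-173)/(-200) + 21948) - 16450 = ((½)*(-1/200)*(-173) + 21948) - 16450 = (173/400 + 21948) - 16450 = 8779373/400 - 16450 = 2199373/400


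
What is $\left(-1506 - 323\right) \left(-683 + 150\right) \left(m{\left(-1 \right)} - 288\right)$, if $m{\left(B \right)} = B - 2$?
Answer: $-283683387$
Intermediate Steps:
$m{\left(B \right)} = -2 + B$ ($m{\left(B \right)} = B - 2 = -2 + B$)
$\left(-1506 - 323\right) \left(-683 + 150\right) \left(m{\left(-1 \right)} - 288\right) = \left(-1506 - 323\right) \left(-683 + 150\right) \left(\left(-2 - 1\right) - 288\right) = - 1829 \left(- 533 \left(-3 - 288\right)\right) = - 1829 \left(\left(-533\right) \left(-291\right)\right) = \left(-1829\right) 155103 = -283683387$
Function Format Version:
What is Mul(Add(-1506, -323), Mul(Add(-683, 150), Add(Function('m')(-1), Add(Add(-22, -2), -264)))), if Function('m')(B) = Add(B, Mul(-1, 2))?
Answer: -283683387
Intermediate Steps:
Function('m')(B) = Add(-2, B) (Function('m')(B) = Add(B, -2) = Add(-2, B))
Mul(Add(-1506, -323), Mul(Add(-683, 150), Add(Function('m')(-1), Add(Add(-22, -2), -264)))) = Mul(Add(-1506, -323), Mul(Add(-683, 150), Add(Add(-2, -1), Add(Add(-22, -2), -264)))) = Mul(-1829, Mul(-533, Add(-3, Add(-24, -264)))) = Mul(-1829, Mul(-533, Add(-3, -288))) = Mul(-1829, Mul(-533, -291)) = Mul(-1829, 155103) = -283683387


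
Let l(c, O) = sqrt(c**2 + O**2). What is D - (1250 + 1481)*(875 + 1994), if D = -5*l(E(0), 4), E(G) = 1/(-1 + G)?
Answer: -7835239 - 5*sqrt(17) ≈ -7.8353e+6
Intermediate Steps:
l(c, O) = sqrt(O**2 + c**2)
D = -5*sqrt(17) (D = -5*sqrt(4**2 + (1/(-1 + 0))**2) = -5*sqrt(16 + (1/(-1))**2) = -5*sqrt(16 + (-1)**2) = -5*sqrt(16 + 1) = -5*sqrt(17) ≈ -20.616)
D - (1250 + 1481)*(875 + 1994) = -5*sqrt(17) - (1250 + 1481)*(875 + 1994) = -5*sqrt(17) - 2731*2869 = -5*sqrt(17) - 1*7835239 = -5*sqrt(17) - 7835239 = -7835239 - 5*sqrt(17)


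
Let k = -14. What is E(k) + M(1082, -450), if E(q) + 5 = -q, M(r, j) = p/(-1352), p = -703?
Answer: 12871/1352 ≈ 9.5200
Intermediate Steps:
M(r, j) = 703/1352 (M(r, j) = -703/(-1352) = -703*(-1/1352) = 703/1352)
E(q) = -5 - q
E(k) + M(1082, -450) = (-5 - 1*(-14)) + 703/1352 = (-5 + 14) + 703/1352 = 9 + 703/1352 = 12871/1352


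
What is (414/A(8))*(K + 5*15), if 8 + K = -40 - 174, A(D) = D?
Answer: -30429/4 ≈ -7607.3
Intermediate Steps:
K = -222 (K = -8 + (-40 - 174) = -8 - 214 = -222)
(414/A(8))*(K + 5*15) = (414/8)*(-222 + 5*15) = (414*(⅛))*(-222 + 75) = (207/4)*(-147) = -30429/4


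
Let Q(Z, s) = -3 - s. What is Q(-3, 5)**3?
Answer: -512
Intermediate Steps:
Q(-3, 5)**3 = (-3 - 1*5)**3 = (-3 - 5)**3 = (-8)**3 = -512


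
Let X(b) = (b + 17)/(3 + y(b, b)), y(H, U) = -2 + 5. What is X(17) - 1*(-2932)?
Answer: 8813/3 ≈ 2937.7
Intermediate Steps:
y(H, U) = 3
X(b) = 17/6 + b/6 (X(b) = (b + 17)/(3 + 3) = (17 + b)/6 = (17 + b)*(⅙) = 17/6 + b/6)
X(17) - 1*(-2932) = (17/6 + (⅙)*17) - 1*(-2932) = (17/6 + 17/6) + 2932 = 17/3 + 2932 = 8813/3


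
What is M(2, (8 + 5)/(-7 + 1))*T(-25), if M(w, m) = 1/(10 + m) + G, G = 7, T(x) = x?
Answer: -8375/47 ≈ -178.19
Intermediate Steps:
M(w, m) = 7 + 1/(10 + m) (M(w, m) = 1/(10 + m) + 7 = 7 + 1/(10 + m))
M(2, (8 + 5)/(-7 + 1))*T(-25) = ((71 + 7*((8 + 5)/(-7 + 1)))/(10 + (8 + 5)/(-7 + 1)))*(-25) = ((71 + 7*(13/(-6)))/(10 + 13/(-6)))*(-25) = ((71 + 7*(13*(-⅙)))/(10 + 13*(-⅙)))*(-25) = ((71 + 7*(-13/6))/(10 - 13/6))*(-25) = ((71 - 91/6)/(47/6))*(-25) = ((6/47)*(335/6))*(-25) = (335/47)*(-25) = -8375/47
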